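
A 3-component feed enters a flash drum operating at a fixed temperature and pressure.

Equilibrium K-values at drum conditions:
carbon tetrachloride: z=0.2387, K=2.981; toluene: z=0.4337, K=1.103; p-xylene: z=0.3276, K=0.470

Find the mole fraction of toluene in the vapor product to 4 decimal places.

Rachford–Rice: g(ψ) = Σ zᵢ(Kᵢ−1)/(1+ψ(Kᵢ−1)) = 0.
Check two-phase: ΣzᵢKᵢ = 1.3439 > 1 and Σzᵢ/Kᵢ = 1.1703 > 1, so g(0) = 0.3439 > 0 and g(1) = -0.1703 < 0.
Newton–Raphson from ψ = 0.5:
  ψ = 0.5000: g = 0.04382, g' = -0.4109 → ψ = 0.6066
  ψ = 0.6066: g = 0.00091, g' = -0.3972 → ψ = 0.6089
Converged at ψ = 0.6089.
Compositions from xᵢ = zᵢ/(1+ψ(Kᵢ−1)), yᵢ = Kᵢxᵢ:
  carbon tetrachloride: x = 0.1082, y = 0.3225
  toluene: x = 0.4081, y = 0.4501
  p-xylene: x = 0.4837, y = 0.2273

y_toluene = 0.4501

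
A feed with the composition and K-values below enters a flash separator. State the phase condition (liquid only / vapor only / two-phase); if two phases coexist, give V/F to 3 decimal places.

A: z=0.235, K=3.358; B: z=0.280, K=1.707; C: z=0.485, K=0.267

ΣzᵢKᵢ = 1.397; Σzᵢ/Kᵢ = 2.050.
Both exceed 1, so a two-phase solution exists.
Let ψ = V/F and solve Σ zᵢ(Kᵢ−1)/(1+ψ(Kᵢ−1)) = 0.
Newton–Raphson from ψ = 0.62:
  ψ = 0.620: g = -0.2889, g' = -1.159 → ψ = 0.371
  ψ = 0.371: g = -0.0356, g' = -0.951 → ψ = 0.333
Converged at ψ = 0.333.

two-phase, V/F = 0.333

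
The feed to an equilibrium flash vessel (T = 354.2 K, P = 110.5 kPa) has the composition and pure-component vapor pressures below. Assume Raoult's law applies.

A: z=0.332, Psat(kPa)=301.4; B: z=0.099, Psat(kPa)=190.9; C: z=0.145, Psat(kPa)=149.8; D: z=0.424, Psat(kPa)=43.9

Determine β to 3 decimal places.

Raoult's law: Kᵢ = Pᵢˢᵃᵗ/P = Pᵢˢᵃᵗ/110.5.
  K_A = 301.4/110.5 = 2.72760, K_B = 190.9/110.5 = 1.72760, K_C = 149.8/110.5 = 1.35566, K_D = 43.9/110.5 = 0.39729
Let β = V/F and solve Σ zᵢ(Kᵢ−1)/(1+β(Kᵢ−1)) = 0.
g(0) = ΣzᵢKᵢ − 1 = 0.442 and g(1) = 1 − Σzᵢ/Kᵢ = -0.353, so a root lies in (0, 1).
Newton iteration, β⁰ = 0.5:
  β = 0.500: g = 0.0386, g' = -0.642 → β = 0.560
Converged at β = 0.560.

β = 0.560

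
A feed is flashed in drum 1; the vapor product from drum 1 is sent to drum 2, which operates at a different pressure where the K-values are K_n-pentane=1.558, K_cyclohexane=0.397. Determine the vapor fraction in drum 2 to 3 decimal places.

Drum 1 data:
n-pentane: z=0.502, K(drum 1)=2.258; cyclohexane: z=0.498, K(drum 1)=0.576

V/F (drum 2) = 0.172

Drum 1:
Rachford–Rice: g(ψ₁) = Σ zᵢ(Kᵢ−1)/(1+ψ₁(Kᵢ−1)) = 0.
Check two-phase: ΣzᵢKᵢ = 1.420 > 1 and Σzᵢ/Kᵢ = 1.087 > 1, so g(0) = 0.420 > 0 and g(1) = -0.087 < 0.
Binary case is linear: z₁(K₁−1)(1+ψ₁(K₂−1)) + z₂(K₂−1)(1+ψ₁(K₁−1)) = 0
⇒ ψ₁ = [z₁(K₁−1)+z₂(K₂−1)] / [−(K₁−1)(K₂−1)] = 0.4204/0.5334 = 0.788
Drum-1 compositions:
  n-pentane: x = 0.252, y = 0.569
  cyclohexane: x = 0.748, y = 0.431
Drum-2 feed = drum-1 vapor: z₂ = (0.5692, 0.4308).
Drum 2:
Material balance + equilibrium reduce to Σ zᵢ(Kᵢ−1)/(1+ψ₂(Kᵢ−1)) = 0.
Check two-phase: ΣzᵢKᵢ = 1.058 > 1 and Σzᵢ/Kᵢ = 1.450 > 1, so g(0) = 0.058 > 0 and g(1) = -0.450 < 0.
Iterate (Newton) starting at ψ₂ = 0.5:
  ψ₂ = 0.500: g = -0.1236, g' = -0.429 → ψ₂ = 0.212
  ψ₂ = 0.212: g = -0.0139, g' = -0.348 → ψ₂ = 0.172
Converged at ψ₂ = 0.172.
  n-pentane: x = 0.519, y = 0.809
  cyclohexane: x = 0.481, y = 0.191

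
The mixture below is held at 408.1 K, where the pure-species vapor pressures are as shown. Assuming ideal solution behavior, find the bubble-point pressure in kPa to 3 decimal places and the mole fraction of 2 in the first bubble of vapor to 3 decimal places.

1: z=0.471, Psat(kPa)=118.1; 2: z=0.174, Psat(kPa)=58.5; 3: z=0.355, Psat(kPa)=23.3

At the bubble point ψ → 0, so ΣzᵢKᵢ = 1 with Kᵢ = Pᵢˢᵃᵗ/P ⇒ P = ΣzᵢPᵢˢᵃᵗ.
P = 0.471·118.1 + 0.174·58.5 + 0.355·23.3 = 74.076 kPa
yᵢ = zᵢPᵢˢᵃᵗ/P ⇒ y_2 = 0.174·58.5/74.076 = 0.137

Pbub = 74.076 kPa, y_2 = 0.137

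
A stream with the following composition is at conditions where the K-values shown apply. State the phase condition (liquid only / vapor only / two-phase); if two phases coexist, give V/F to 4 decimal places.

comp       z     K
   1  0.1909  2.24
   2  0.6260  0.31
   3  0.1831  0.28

ΣzᵢKᵢ = 0.6729; Σzᵢ/Kᵢ = 2.7585.
Since ΣzᵢKᵢ < 1 the mixture is below its bubble point — single liquid phase.

liquid only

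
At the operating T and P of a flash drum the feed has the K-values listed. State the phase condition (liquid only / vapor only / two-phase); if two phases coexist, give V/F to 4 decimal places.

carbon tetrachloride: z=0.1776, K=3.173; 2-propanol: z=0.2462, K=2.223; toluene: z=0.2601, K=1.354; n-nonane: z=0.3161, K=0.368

ΣzᵢKᵢ = 1.5793; Σzᵢ/Kᵢ = 1.2178.
Both exceed 1, so a two-phase solution exists.
Newton iteration, ψ⁰ = 0.5:
  ψ = 0.5000: g = 0.15797, g' = -0.6278 → ψ = 0.7516
  ψ = 0.7516: g = -0.00437, g' = -0.6994 → ψ = 0.7454
  ψ = 0.7454: g = -0.00001, g' = -0.6947 → ψ = 0.7453
Converged at ψ = 0.7453.

two-phase, V/F = 0.7453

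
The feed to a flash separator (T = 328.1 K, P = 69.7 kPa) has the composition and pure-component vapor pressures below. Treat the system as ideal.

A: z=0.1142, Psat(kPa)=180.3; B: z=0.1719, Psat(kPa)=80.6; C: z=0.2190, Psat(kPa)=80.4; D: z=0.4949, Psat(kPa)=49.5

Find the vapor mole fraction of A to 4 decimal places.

Raoult's law: Kᵢ = Pᵢˢᵃᵗ/P = Pᵢˢᵃᵗ/69.7.
  K_A = 180.3/69.7 = 2.586801, K_B = 80.6/69.7 = 1.156385, K_C = 80.4/69.7 = 1.153515, K_D = 49.5/69.7 = 0.710187
Rachford–Rice: g(ψ) = Σ zᵢ(Kᵢ−1)/(1+ψ(Kᵢ−1)) = 0.
Feasibility: ΣzᵢKᵢ = 1.0983, Σzᵢ/Kᵢ = 1.0795 — both > 1, two phases present.
Iterate (Newton) starting at ψ = 0.5:
  ψ = 0.5000: g = -0.01053, g' = -0.1543 → ψ = 0.4317
  ψ = 0.4317: g = 0.00031, g' = -0.1638 → ψ = 0.4336
Converged at ψ = 0.4336.
Compositions from xᵢ = zᵢ/(1+ψ(Kᵢ−1)), yᵢ = Kᵢxᵢ:
  A: x = 0.0677, y = 0.1750
  B: x = 0.1610, y = 0.1862
  C: x = 0.2053, y = 0.2369
  D: x = 0.5660, y = 0.4020

y_A = 0.1750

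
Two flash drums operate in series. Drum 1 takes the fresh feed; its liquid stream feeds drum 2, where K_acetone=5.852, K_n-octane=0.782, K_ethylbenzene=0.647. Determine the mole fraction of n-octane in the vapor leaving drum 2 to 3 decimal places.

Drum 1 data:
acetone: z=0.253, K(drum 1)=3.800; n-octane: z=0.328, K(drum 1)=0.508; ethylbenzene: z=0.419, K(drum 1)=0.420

y_n-octane (drum 2) = 0.310

Drum 1:
Material balance + equilibrium reduce to Σ zᵢ(Kᵢ−1)/(1+ψ₁(Kᵢ−1)) = 0.
Check two-phase: ΣzᵢKᵢ = 1.304 > 1 and Σzᵢ/Kᵢ = 1.710 > 1, so g(0) = 0.304 > 0 and g(1) = -0.710 < 0.
Newton iteration, ψ₁⁰ = 0.54:
  ψ₁ = 0.540: g = -0.2916, g' = -0.760 → ψ₁ = 0.157
  ψ₁ = 0.157: g = 0.0504, g' = -1.223 → ψ₁ = 0.198
  ψ₁ = 0.198: g = 0.0027, g' = -1.099 → ψ₁ = 0.200
Converged at ψ₁ = 0.200.
Drum-1 compositions:
  acetone: x = 0.162, y = 0.616
  n-octane: x = 0.364, y = 0.185
  ethylbenzene: x = 0.474, y = 0.199
Drum-2 feed = drum-1 liquid: z₂ = (0.1621, 0.3638, 0.4740).
Drum 2:
Rachford–Rice: g(ψ₂) = Σ zᵢ(Kᵢ−1)/(1+ψ₂(Kᵢ−1)) = 0.
Check two-phase: ΣzᵢKᵢ = 1.540 > 1 and Σzᵢ/Kᵢ = 1.226 > 1, so g(0) = 0.540 > 0 and g(1) = -0.226 < 0.
Newton–Raphson from ψ₂ = 0.67:
  ψ₂ = 0.670: g = -0.1270, g' = -0.336 → ψ₂ = 0.292
  ψ₂ = 0.292: g = 0.0540, g' = -0.746 → ψ₂ = 0.365
  ψ₂ = 0.365: g = 0.0058, g' = -0.596 → ψ₂ = 0.374
  ψ₂ = 0.374: g = 0.0001, g' = -0.580 → ψ₂ = 0.375
Converged at ψ₂ = 0.375.
  acetone: x = 0.058, y = 0.337
  n-octane: x = 0.396, y = 0.310
  ethylbenzene: x = 0.546, y = 0.353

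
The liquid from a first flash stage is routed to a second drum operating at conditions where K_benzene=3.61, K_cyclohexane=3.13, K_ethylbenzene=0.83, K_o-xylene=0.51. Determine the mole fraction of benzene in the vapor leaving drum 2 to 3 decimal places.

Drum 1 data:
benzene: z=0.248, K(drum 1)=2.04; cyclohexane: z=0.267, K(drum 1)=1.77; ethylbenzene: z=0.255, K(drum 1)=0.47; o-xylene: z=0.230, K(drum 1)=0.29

Drum 1:
Material balance + equilibrium reduce to Σ zᵢ(Kᵢ−1)/(1+ψ₁(Kᵢ−1)) = 0.
Check two-phase: ΣzᵢKᵢ = 1.165 > 1 and Σzᵢ/Kᵢ = 1.608 > 1, so g(0) = 0.165 > 0 and g(1) = -0.608 < 0.
Newton–Raphson from ψ₁ = 0.5:
  ψ₁ = 0.500: g = -0.1189, g' = -0.610 → ψ₁ = 0.305
  ψ₁ = 0.305: g = -0.0073, g' = -0.549 → ψ₁ = 0.292
Converged at ψ₁ = 0.292.
Drum-1 compositions:
  benzene: x = 0.190, y = 0.388
  cyclohexane: x = 0.218, y = 0.386
  ethylbenzene: x = 0.302, y = 0.142
  o-xylene: x = 0.290, y = 0.084
Drum-2 feed = drum-1 liquid: z₂ = (0.1903, 0.2180, 0.3016, 0.2901).
Drum 2:
Newton iteration, ψ₂⁰ = 0.5:
  ψ₂ = 0.500: g = 0.1961, g' = -0.609 → ψ₂ = 0.822
  ψ₂ = 0.822: g = 0.0290, g' = -0.469 → ψ₂ = 0.884
Converged at ψ₂ = 0.884.
  benzene: x = 0.058, y = 0.208
  cyclohexane: x = 0.076, y = 0.237
  ethylbenzene: x = 0.355, y = 0.295
  o-xylene: x = 0.512, y = 0.261

y_benzene (drum 2) = 0.208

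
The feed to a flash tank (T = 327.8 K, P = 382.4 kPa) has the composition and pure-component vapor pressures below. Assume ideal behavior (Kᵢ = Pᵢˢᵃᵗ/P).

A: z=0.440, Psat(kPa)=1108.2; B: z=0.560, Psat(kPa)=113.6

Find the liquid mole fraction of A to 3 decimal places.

Raoult's law: Kᵢ = Pᵢˢᵃᵗ/P = Pᵢˢᵃᵗ/382.4.
  K_A = 1108.2/382.4 = 2.89801, K_B = 113.6/382.4 = 0.29707
Rachford–Rice: g(ψ) = Σ zᵢ(Kᵢ−1)/(1+ψ(Kᵢ−1)) = 0.
Check two-phase: ΣzᵢKᵢ = 1.441 > 1 and Σzᵢ/Kᵢ = 2.037 > 1, so g(0) = 0.441 > 0 and g(1) = -1.037 < 0.
Binary case is linear: z₁(K₁−1)(1+ψ(K₂−1)) + z₂(K₂−1)(1+ψ(K₁−1)) = 0
⇒ ψ = [z₁(K₁−1)+z₂(K₂−1)] / [−(K₁−1)(K₂−1)] = 0.4415/1.3342 = 0.331
Compositions from xᵢ = zᵢ/(1+ψ(Kᵢ−1)), yᵢ = Kᵢxᵢ:
  A: x = 0.270, y = 0.783
  B: x = 0.730, y = 0.217

x_A = 0.270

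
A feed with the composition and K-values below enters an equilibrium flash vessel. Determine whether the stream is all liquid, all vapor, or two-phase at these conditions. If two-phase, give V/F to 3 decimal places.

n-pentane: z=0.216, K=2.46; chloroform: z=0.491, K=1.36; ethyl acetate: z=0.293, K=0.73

all vapor

ΣzᵢKᵢ = 1.413; Σzᵢ/Kᵢ = 0.850.
Since Σzᵢ/Kᵢ < 1 the mixture is above its dew point — single vapor phase.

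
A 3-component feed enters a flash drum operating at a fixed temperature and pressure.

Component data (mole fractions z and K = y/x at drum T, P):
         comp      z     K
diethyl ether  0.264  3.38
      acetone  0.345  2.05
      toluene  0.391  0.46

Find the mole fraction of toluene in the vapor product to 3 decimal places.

y_toluene = 0.337

Newton iteration, ψ⁰ = 0.5:
  ψ = 0.500: g = 0.2352, g' = -0.689 → ψ = 0.841
  ψ = 0.841: g = 0.0147, g' = -0.656 → ψ = 0.864
Converged at ψ = 0.864.
Compositions from xᵢ = zᵢ/(1+ψ(Kᵢ−1)), yᵢ = Kᵢxᵢ:
  diethyl ether: x = 0.086, y = 0.292
  acetone: x = 0.181, y = 0.371
  toluene: x = 0.733, y = 0.337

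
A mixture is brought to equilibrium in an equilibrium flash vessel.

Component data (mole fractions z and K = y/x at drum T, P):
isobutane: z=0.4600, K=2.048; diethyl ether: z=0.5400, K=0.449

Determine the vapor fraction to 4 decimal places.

Material balance + equilibrium reduce to Σ zᵢ(Kᵢ−1)/(1+ψ(Kᵢ−1)) = 0.
Feasibility: ΣzᵢKᵢ = 1.1845, Σzᵢ/Kᵢ = 1.4273 — both > 1, two phases present.
Binary case is linear: z₁(K₁−1)(1+ψ(K₂−1)) + z₂(K₂−1)(1+ψ(K₁−1)) = 0
⇒ ψ = [z₁(K₁−1)+z₂(K₂−1)] / [−(K₁−1)(K₂−1)] = 0.18454/0.57745 = 0.3196

ψ = 0.3196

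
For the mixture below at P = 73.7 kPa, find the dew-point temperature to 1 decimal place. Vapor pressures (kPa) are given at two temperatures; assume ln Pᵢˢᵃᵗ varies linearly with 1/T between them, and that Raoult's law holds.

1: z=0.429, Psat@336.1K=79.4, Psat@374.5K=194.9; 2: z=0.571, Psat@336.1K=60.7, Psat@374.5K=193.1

Dew-point temperature: Σzᵢ·P/Pᵢˢᵃᵗ(T) = 1. Interpolate ln Pᵢˢᵃᵗ = aᵢ + bᵢ/T.
  T = 336.1 K: ΣzᵢP/Pᵢˢᵃᵗ = 1.0915
  T = 374.5 K: ΣzᵢP/Pᵢˢᵃᵗ = 0.3802
  T = 355.3 K: ΣzᵢP/Pᵢˢᵃᵗ = 0.6248
  T = 345.7 K: ΣzᵢP/Pᵢˢᵃᵗ = 0.8190
  T = 340.9 K: ΣzᵢP/Pᵢˢᵃᵗ = 0.9434
  T = 338.5 K: ΣzᵢP/Pᵢˢᵃᵗ = 1.0142
Interpolating between 338.5 K and 340.9 K gives T ≈ 339.0 K.

T = 339.0 K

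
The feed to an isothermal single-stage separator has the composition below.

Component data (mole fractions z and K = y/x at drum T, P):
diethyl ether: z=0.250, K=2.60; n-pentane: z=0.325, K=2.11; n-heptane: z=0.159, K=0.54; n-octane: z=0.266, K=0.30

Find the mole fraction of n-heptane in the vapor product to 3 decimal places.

y_n-heptane = 0.118

Rachford–Rice: g(V/F) = Σ zᵢ(Kᵢ−1)/(1+V/F(Kᵢ−1)) = 0.
Feasibility: ΣzᵢKᵢ = 1.501, Σzᵢ/Kᵢ = 1.431 — both > 1, two phases present.
Newton iteration, V/F⁰ = 0.66:
  V/F = 0.660: g = -0.0484, g' = -0.804 → V/F = 0.600
  V/F = 0.600: g = -0.0014, g' = -0.762 → V/F = 0.598
Converged at V/F = 0.598.
Compositions from xᵢ = zᵢ/(1+V/F(Kᵢ−1)), yᵢ = Kᵢxᵢ:
  diethyl ether: x = 0.128, y = 0.332
  n-pentane: x = 0.195, y = 0.412
  n-heptane: x = 0.219, y = 0.118
  n-octane: x = 0.458, y = 0.137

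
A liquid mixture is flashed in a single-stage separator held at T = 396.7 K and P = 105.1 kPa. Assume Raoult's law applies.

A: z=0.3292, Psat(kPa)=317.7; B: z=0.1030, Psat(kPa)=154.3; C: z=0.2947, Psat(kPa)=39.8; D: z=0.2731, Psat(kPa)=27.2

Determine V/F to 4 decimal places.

Raoult's law: Kᵢ = Pᵢˢᵃᵗ/P = Pᵢˢᵃᵗ/105.1.
  K_A = 317.7/105.1 = 3.022835, K_B = 154.3/105.1 = 1.468126, K_C = 39.8/105.1 = 0.378687, K_D = 27.2/105.1 = 0.258801
Material balance + equilibrium reduce to Σ zᵢ(Kᵢ−1)/(1+V/F(Kᵢ−1)) = 0.
Check two-phase: ΣzᵢKᵢ = 1.3286 > 1 and Σzᵢ/Kᵢ = 2.0125 > 1, so g(0) = 0.3286 > 0 and g(1) = -1.0125 < 0.
Newton–Raphson from V/F = 0.5:
  V/F = 0.5000: g = -0.21709, g' = -0.9659 → V/F = 0.2753
  V/F = 0.2753: g = -0.00471, g' = -0.9759 → V/F = 0.2704
Converged at V/F = 0.2704.

V/F = 0.2704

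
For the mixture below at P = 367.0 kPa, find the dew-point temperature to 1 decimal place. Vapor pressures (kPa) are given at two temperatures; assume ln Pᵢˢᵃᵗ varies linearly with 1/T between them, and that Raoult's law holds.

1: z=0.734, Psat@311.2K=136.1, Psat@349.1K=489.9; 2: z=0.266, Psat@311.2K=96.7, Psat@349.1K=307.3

T = 344.3 K

Dew-point temperature: Σzᵢ·P/Pᵢˢᵃᵗ(T) = 1. Interpolate ln Pᵢˢᵃᵗ = aᵢ + bᵢ/T.
  T = 311.2 K: ΣzᵢP/Pᵢˢᵃᵗ = 2.9888
  T = 349.1 K: ΣzᵢP/Pᵢˢᵃᵗ = 0.8675
  T = 330.1 K: ΣzᵢP/Pᵢˢᵃᵗ = 1.5559
  T = 339.6 K: ΣzᵢP/Pᵢˢᵃᵗ = 1.1523
  T = 344.4 K: ΣzᵢP/Pᵢˢᵃᵗ = 0.9963
  T = 342.0 K: ΣzᵢP/Pᵢˢᵃᵗ = 1.0709
Interpolating between 342.0 K and 344.4 K gives T ≈ 344.3 K.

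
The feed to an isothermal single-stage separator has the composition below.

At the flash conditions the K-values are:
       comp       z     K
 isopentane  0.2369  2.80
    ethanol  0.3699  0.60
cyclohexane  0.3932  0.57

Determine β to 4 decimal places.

Material balance + equilibrium reduce to Σ zᵢ(Kᵢ−1)/(1+β(Kᵢ−1)) = 0.
Check two-phase: ΣzᵢKᵢ = 1.1094 > 1 and Σzᵢ/Kᵢ = 1.3909 > 1, so g(0) = 0.1094 > 0 and g(1) = -0.3909 < 0.
Iterate (Newton) starting at β = 0.65:
  β = 0.6500: g = -0.23810, g' = -0.4111 → β = 0.0709
  β = 0.0709: g = 0.05152, g' = -0.7438 → β = 0.1401
  β = 0.1401: g = 0.00387, g' = -0.6382 → β = 0.1462
Converged at β = 0.1462.

β = 0.1462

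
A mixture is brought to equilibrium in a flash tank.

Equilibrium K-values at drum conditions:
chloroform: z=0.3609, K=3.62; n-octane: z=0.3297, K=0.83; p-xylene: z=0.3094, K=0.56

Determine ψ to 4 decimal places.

Newton iteration, ψ⁰ = 0.39:
  ψ = 0.3900: g = 0.24332, g' = -0.7043 → ψ = 0.7355
  ψ = 0.7355: g = 0.05772, g' = -0.4325 → ψ = 0.8689
  ψ = 0.8689: g = 0.00241, g' = -0.4009 → ψ = 0.8750
Converged at ψ = 0.8750.

ψ = 0.8750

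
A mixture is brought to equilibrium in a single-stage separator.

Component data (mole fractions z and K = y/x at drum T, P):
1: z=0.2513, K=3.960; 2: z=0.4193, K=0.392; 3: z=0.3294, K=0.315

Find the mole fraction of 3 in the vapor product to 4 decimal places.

Let β = V/F and solve Σ zᵢ(Kᵢ−1)/(1+β(Kᵢ−1)) = 0.
Check two-phase: ΣzᵢKᵢ = 1.2633 > 1 and Σzᵢ/Kᵢ = 2.1788 > 1, so g(0) = 0.2633 > 0 and g(1) = -1.1788 < 0.
Newton iteration, β⁰ = 0.44:
  β = 0.4400: g = -0.34796, g' = -1.0209 → β = 0.0992
  β = 0.0992: g = 0.06165, g' = -1.6692 → β = 0.1361
  β = 0.1361: g = 0.00344, g' = -1.4909 → β = 0.1384
Converged at β = 0.1384.
Compositions from xᵢ = zᵢ/(1+β(Kᵢ−1)), yᵢ = Kᵢxᵢ:
  1: x = 0.1783, y = 0.7059
  2: x = 0.4578, y = 0.1795
  3: x = 0.3639, y = 0.1146

y_3 = 0.1146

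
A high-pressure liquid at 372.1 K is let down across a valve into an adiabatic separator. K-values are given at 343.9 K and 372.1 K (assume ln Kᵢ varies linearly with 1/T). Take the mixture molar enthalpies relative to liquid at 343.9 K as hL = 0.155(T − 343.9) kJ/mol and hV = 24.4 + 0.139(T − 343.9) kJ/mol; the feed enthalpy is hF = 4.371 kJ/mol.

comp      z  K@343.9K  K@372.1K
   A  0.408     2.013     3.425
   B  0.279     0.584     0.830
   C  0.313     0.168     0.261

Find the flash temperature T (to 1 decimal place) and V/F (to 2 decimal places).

T = 347.9 K, V/F = 0.15

Adiabatic flash: solve Rachford–Rice at each trial T, then check hF = ψ·hV(T) + (1−ψ)·hL(T).
  T = 343.9 K: K = (2.013, 0.584, 0.168), RR gives ψ = 0.055, H_out = 1.335 kJ/mol
  T = 372.1 K: K = (3.425, 0.830, 0.261), RR gives ψ = 0.531, H_out = 17.079 kJ/mol
  T = 358.0 K: K = (2.653, 0.701, 0.211), RR gives ψ = 0.342, H_out = 10.451 kJ/mol
  T = 350.9 K: K = (2.315, 0.641, 0.189), RR gives ψ = 0.218, H_out = 6.372 kJ/mol
  T = 347.4 K: K = (2.160, 0.612, 0.178), RR gives ψ = 0.143, H_out = 4.021 kJ/mol
  T = 349.1 K: K = (2.235, 0.626, 0.183), RR gives ψ = 0.181, H_out = 5.198 kJ/mol
Linear interpolation between T = 347.4 (H_out = 4.021) and T = 349.1 (H_out = 5.198) on hF = 4.371 gives T ≈ 347.9 K, at which ψ = 0.15.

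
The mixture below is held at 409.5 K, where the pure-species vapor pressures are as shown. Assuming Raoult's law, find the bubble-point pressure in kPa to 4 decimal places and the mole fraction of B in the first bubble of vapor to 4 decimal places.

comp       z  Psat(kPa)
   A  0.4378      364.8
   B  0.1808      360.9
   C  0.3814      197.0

At the bubble point ψ → 0, so ΣzᵢKᵢ = 1 with Kᵢ = Pᵢˢᵃᵗ/P ⇒ P = ΣzᵢPᵢˢᵃᵗ.
P = 0.4378·364.8 + 0.1808·360.9 + 0.3814·197.0 = 300.0960 kPa
yᵢ = zᵢPᵢˢᵃᵗ/P ⇒ y_B = 0.1808·360.9/300.0960 = 0.2174

Pbub = 300.0960 kPa, y_B = 0.2174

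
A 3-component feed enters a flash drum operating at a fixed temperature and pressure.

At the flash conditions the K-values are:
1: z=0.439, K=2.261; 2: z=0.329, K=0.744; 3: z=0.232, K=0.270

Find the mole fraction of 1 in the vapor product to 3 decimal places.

Rachford–Rice: g(ψ) = Σ zᵢ(Kᵢ−1)/(1+ψ(Kᵢ−1)) = 0.
Check two-phase: ΣzᵢKᵢ = 1.300 > 1 and Σzᵢ/Kᵢ = 1.496 > 1, so g(0) = 0.300 > 0 and g(1) = -0.496 < 0.
Newton–Raphson from ψ = 0.62:
  ψ = 0.620: g = -0.0988, g' = -0.663 → ψ = 0.471
  ψ = 0.471: g = -0.0065, g' = -0.590 → ψ = 0.460
Converged at ψ = 0.460.
Compositions from xᵢ = zᵢ/(1+ψ(Kᵢ−1)), yᵢ = Kᵢxᵢ:
  1: x = 0.278, y = 0.628
  2: x = 0.373, y = 0.277
  3: x = 0.349, y = 0.094

y_1 = 0.628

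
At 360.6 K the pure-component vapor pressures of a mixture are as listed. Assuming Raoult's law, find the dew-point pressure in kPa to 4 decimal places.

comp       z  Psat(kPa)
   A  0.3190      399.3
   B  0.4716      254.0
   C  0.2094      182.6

Pdew = 262.9946 kPa

At the dew point ψ → 1, so Σzᵢ/Kᵢ = 1 with Kᵢ = Pᵢˢᵃᵗ/P ⇒ 1/P = Σzᵢ/Pᵢˢᵃᵗ.
1/P = 0.3190/399.3 + 0.4716/254.0 + 0.2094/182.6 = 0.0038024 ⇒ P = 262.9946 kPa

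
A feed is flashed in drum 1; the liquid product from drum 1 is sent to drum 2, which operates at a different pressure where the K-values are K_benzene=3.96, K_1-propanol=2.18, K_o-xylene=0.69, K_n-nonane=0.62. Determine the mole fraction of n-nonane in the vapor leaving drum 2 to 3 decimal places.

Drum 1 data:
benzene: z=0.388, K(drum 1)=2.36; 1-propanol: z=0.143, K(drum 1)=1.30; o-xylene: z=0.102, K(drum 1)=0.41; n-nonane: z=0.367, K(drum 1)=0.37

Drum 1:
Rachford–Rice: g(ψ₁) = Σ zᵢ(Kᵢ−1)/(1+ψ₁(Kᵢ−1)) = 0.
Check two-phase: ΣzᵢKᵢ = 1.279 > 1 and Σzᵢ/Kᵢ = 1.515 > 1, so g(0) = 0.279 > 0 and g(1) = -0.515 < 0.
Iterate (Newton) starting at ψ₁ = 0.5:
  ψ₁ = 0.500: g = -0.0715, g' = -0.646 → ψ₁ = 0.389
  ψ₁ = 0.389: g = -0.0010, g' = -0.633 → ψ₁ = 0.388
Converged at ψ₁ = 0.388.
Drum-1 compositions:
  benzene: x = 0.254, y = 0.600
  1-propanol: x = 0.128, y = 0.167
  o-xylene: x = 0.132, y = 0.054
  n-nonane: x = 0.486, y = 0.180
Drum-2 feed = drum-1 liquid: z₂ = (0.2541, 0.1281, 0.1322, 0.4856).
Drum 2:
Rachford–Rice: g(ψ₂) = Σ zᵢ(Kᵢ−1)/(1+ψ₂(Kᵢ−1)) = 0.
Check two-phase: ΣzᵢKᵢ = 1.678 > 1 and Σzᵢ/Kᵢ = 1.098 > 1, so g(0) = 0.678 > 0 and g(1) = -0.098 < 0.
Newton iteration, ψ₂⁰ = 0.5:
  ψ₂ = 0.500: g = 0.1220, g' = -0.557 → ψ₂ = 0.719
  ψ₂ = 0.719: g = 0.0156, g' = -0.433 → ψ₂ = 0.755
Converged at ψ₂ = 0.755.
  benzene: x = 0.079, y = 0.311
  1-propanol: x = 0.068, y = 0.148
  o-xylene: x = 0.173, y = 0.119
  n-nonane: x = 0.681, y = 0.422

y_n-nonane (drum 2) = 0.422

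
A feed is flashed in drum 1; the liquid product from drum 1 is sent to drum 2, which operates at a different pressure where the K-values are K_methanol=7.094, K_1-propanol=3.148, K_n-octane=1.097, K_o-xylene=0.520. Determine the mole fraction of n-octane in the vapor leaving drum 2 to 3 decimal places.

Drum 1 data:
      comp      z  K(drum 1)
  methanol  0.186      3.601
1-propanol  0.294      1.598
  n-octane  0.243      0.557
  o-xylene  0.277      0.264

y_n-octane (drum 2) = 0.290

Drum 1:
Rachford–Rice: g(ψ₁) = Σ zᵢ(Kᵢ−1)/(1+ψ₁(Kᵢ−1)) = 0.
Check two-phase: ΣzᵢKᵢ = 1.348 > 1 and Σzᵢ/Kᵢ = 1.721 > 1, so g(0) = 0.348 > 0 and g(1) = -0.721 < 0.
Newton iteration, ψ₁⁰ = 0.5:
  ψ₁ = 0.500: g = -0.1152, g' = -0.754 → ψ₁ = 0.347
  ψ₁ = 0.347: g = -0.0013, g' = -0.757 → ψ₁ = 0.346
Converged at ψ₁ = 0.346.
Drum-1 compositions:
  methanol: x = 0.098, y = 0.353
  1-propanol: x = 0.244, y = 0.389
  n-octane: x = 0.287, y = 0.160
  o-xylene: x = 0.371, y = 0.098
Drum-2 feed = drum-1 liquid: z₂ = (0.0980, 0.2437, 0.2869, 0.3715).
Drum 2:
Rachford–Rice: g(ψ₂) = Σ zᵢ(Kᵢ−1)/(1+ψ₂(Kᵢ−1)) = 0.
Check two-phase: ΣzᵢKᵢ = 1.970 > 1 and Σzᵢ/Kᵢ = 1.067 > 1, so g(0) = 0.970 > 0 and g(1) = -0.067 < 0.
Newton iteration, ψ₂⁰ = 0.61:
  ψ₂ = 0.610: g = 0.1272, g' = -0.548 → ψ₂ = 0.842
  ψ₂ = 0.842: g = 0.0100, g' = -0.483 → ψ₂ = 0.863
Converged at ψ₂ = 0.863.
  methanol: x = 0.016, y = 0.111
  1-propanol: x = 0.085, y = 0.269
  n-octane: x = 0.265, y = 0.290
  o-xylene: x = 0.634, y = 0.330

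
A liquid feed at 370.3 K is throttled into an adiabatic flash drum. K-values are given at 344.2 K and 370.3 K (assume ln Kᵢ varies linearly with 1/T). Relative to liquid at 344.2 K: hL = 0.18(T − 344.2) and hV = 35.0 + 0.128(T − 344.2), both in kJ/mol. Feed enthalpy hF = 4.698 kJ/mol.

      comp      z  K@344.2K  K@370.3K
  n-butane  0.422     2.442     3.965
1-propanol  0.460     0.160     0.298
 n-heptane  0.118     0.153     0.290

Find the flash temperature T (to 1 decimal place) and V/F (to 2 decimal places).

Adiabatic flash: solve Rachford–Rice at each trial T, then check hF = ψ·hV(T) + (1−ψ)·hL(T).
  T = 344.2 K: K = (2.442, 0.160, 0.153), RR gives ψ = 0.101, H_out = 3.524 kJ/mol
  T = 370.3 K: K = (3.965, 0.298, 0.290), RR gives ψ = 0.405, H_out = 18.317 kJ/mol
  T = 357.2 K: K = (3.136, 0.221, 0.213), RR gives ψ = 0.270, H_out = 11.600 kJ/mol
  T = 350.7 K: K = (2.774, 0.188, 0.181), RR gives ψ = 0.193, H_out = 7.866 kJ/mol
  T = 347.4 K: K = (2.602, 0.174, 0.166), RR gives ψ = 0.149, H_out = 5.761 kJ/mol
  T = 345.8 K: K = (2.521, 0.167, 0.160), RR gives ψ = 0.125, H_out = 4.670 kJ/mol
Linear interpolation between T = 345.8 (H_out = 4.670) and T = 347.4 (H_out = 5.761) on hF = 4.698 gives T ≈ 345.8 K, at which ψ = 0.13.

T = 345.8 K, V/F = 0.13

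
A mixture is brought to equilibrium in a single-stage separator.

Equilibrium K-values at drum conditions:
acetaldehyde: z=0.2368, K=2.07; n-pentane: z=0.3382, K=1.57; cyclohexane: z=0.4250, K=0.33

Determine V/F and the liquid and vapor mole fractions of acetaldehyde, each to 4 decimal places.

V/F = 0.3001, x_acetaldehyde = 0.1792, y_acetaldehyde = 0.3710

Rachford–Rice: g(V/F) = Σ zᵢ(Kᵢ−1)/(1+V/F(Kᵢ−1)) = 0.
Feasibility: ΣzᵢKᵢ = 1.1614, Σzᵢ/Kᵢ = 1.6177 — both > 1, two phases present.
Iterate (Newton) starting at V/F = 0.38:
  V/F = 0.3800: g = -0.04342, g' = -0.5546 → V/F = 0.3017
  V/F = 0.3017: g = -0.00087, g' = -0.5346 → V/F = 0.3001
Converged at V/F = 0.3001.
Compositions from xᵢ = zᵢ/(1+V/F(Kᵢ−1)), yᵢ = Kᵢxᵢ:
  acetaldehyde: x = 0.1792, y = 0.3710
  n-pentane: x = 0.2888, y = 0.4534
  cyclohexane: x = 0.5320, y = 0.1755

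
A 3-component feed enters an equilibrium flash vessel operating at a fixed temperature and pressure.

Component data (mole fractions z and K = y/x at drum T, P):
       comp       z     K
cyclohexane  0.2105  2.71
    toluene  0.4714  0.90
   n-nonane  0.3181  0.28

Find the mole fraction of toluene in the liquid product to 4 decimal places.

Newton–Raphson from ψ = 0.5:
  ψ = 0.5000: g = -0.21344, g' = -0.5867 → ψ = 0.1362
  ψ = 0.1362: g = -0.00977, g' = -0.6125 → ψ = 0.1203
  ψ = 0.1203: g = 0.00011, g' = -0.6259 → ψ = 0.1204
Converged at ψ = 0.1204.
Compositions from xᵢ = zᵢ/(1+ψ(Kᵢ−1)), yᵢ = Kᵢxᵢ:
  cyclohexane: x = 0.1746, y = 0.4730
  toluene: x = 0.4771, y = 0.4294
  n-nonane: x = 0.3483, y = 0.0975

x_toluene = 0.4771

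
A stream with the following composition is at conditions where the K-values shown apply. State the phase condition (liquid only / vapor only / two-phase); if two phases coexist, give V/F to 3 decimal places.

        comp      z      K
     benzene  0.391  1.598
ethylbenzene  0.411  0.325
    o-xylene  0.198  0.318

liquid only

ΣzᵢKᵢ = 0.821; Σzᵢ/Kᵢ = 2.132.
Since ΣzᵢKᵢ < 1 the mixture is below its bubble point — single liquid phase.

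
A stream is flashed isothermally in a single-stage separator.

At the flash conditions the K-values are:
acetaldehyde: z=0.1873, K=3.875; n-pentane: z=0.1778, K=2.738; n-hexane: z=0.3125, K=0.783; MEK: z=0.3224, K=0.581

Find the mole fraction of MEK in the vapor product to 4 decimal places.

y_MEK = 0.2851

Let β = V/F and solve Σ zᵢ(Kᵢ−1)/(1+β(Kᵢ−1)) = 0.
g(0) = ΣzᵢKᵢ − 1 = 0.6446 and g(1) = 1 − Σzᵢ/Kᵢ = -0.0673, so a root lies in (0, 1).
Newton iteration, β⁰ = 0.5:
  β = 0.5000: g = 0.13930, g' = -0.5234 → β = 0.7661
  β = 0.7661: g = 0.02039, g' = -0.3937 → β = 0.8179
  β = 0.8179: g = 0.00031, g' = -0.3822 → β = 0.8187
Converged at β = 0.8187.
Compositions from xᵢ = zᵢ/(1+β(Kᵢ−1)), yᵢ = Kᵢxᵢ:
  acetaldehyde: x = 0.0558, y = 0.2164
  n-pentane: x = 0.0734, y = 0.2009
  n-hexane: x = 0.3800, y = 0.2976
  MEK: x = 0.4908, y = 0.2851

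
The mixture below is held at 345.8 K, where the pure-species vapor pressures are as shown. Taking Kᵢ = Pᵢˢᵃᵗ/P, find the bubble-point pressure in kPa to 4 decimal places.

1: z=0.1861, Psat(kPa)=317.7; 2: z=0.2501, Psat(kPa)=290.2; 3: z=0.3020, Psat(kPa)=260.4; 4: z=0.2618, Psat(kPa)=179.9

Pbub = 257.4416 kPa

At the bubble point ψ → 0, so ΣzᵢKᵢ = 1 with Kᵢ = Pᵢˢᵃᵗ/P ⇒ P = ΣzᵢPᵢˢᵃᵗ.
P = 0.1861·317.7 + 0.2501·290.2 + 0.3020·260.4 + 0.2618·179.9 = 257.4416 kPa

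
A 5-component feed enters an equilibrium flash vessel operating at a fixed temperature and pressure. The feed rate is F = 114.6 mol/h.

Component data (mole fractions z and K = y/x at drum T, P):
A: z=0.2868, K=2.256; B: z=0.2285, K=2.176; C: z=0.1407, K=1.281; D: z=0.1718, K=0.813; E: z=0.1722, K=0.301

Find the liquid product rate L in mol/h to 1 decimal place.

Let β = V/F and solve Σ zᵢ(Kᵢ−1)/(1+β(Kᵢ−1)) = 0.
Check two-phase: ΣzᵢKᵢ = 1.5160 > 1 and Σzᵢ/Kᵢ = 1.1254 > 1, so g(0) = 0.5160 > 0 and g(1) = -0.1254 < 0.
Newton iteration, β⁰ = 0.32:
  β = 0.3200: g = 0.29924, g' = -0.5528 → β = 0.8613
  β = 0.8613: g = -0.00243, g' = -0.7295 → β = 0.8580
Converged at β = 0.8580.
Then V = β·F = 0.8580·114.6 = 98.3 mol/h and L = F − V = 16.3 mol/h.

L = 16.3 mol/h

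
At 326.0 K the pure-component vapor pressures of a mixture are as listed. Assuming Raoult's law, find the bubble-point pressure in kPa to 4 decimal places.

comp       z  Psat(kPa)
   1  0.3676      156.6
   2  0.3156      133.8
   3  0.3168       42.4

At the bubble point ψ → 0, so ΣzᵢKᵢ = 1 with Kᵢ = Pᵢˢᵃᵗ/P ⇒ P = ΣzᵢPᵢˢᵃᵗ.
P = 0.3676·156.6 + 0.3156·133.8 + 0.3168·42.4 = 113.2258 kPa

Pbub = 113.2258 kPa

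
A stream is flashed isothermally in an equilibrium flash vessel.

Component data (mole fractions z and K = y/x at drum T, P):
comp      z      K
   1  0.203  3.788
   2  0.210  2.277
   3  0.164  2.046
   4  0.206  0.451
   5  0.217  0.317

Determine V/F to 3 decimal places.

V/F = 0.659

Rachford–Rice: g(V/F) = Σ zᵢ(Kᵢ−1)/(1+V/F(Kᵢ−1)) = 0.
Check two-phase: ΣzᵢKᵢ = 1.744 > 1 and Σzᵢ/Kᵢ = 1.367 > 1, so g(0) = 0.744 > 0 and g(1) = -0.367 < 0.
Newton–Raphson from V/F = 0.5:
  V/F = 0.500: g = 0.1318, g' = -0.832 → V/F = 0.658
  V/F = 0.658: g = 0.0004, g' = -0.847 → V/F = 0.659
Converged at V/F = 0.659.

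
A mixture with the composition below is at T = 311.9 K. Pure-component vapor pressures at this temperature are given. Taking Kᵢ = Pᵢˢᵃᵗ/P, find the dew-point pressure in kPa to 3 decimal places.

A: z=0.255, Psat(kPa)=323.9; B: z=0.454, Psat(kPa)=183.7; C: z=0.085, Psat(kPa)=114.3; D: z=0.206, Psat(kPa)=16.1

Pdew = 59.533 kPa

At the dew point ψ → 1, so Σzᵢ/Kᵢ = 1 with Kᵢ = Pᵢˢᵃᵗ/P ⇒ 1/P = Σzᵢ/Pᵢˢᵃᵗ.
1/P = 0.255/323.9 + 0.454/183.7 + 0.085/114.3 + 0.206/16.1 = 0.016797 ⇒ P = 59.533 kPa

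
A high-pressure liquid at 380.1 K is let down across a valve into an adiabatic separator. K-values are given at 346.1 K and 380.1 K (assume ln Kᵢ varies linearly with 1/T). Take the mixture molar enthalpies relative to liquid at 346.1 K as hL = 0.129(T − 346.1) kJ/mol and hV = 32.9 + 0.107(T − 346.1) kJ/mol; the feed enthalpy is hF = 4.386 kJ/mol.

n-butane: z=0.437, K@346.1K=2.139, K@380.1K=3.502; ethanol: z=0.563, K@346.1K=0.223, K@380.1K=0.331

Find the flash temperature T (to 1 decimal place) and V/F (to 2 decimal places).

T = 349.4 K, V/F = 0.12

Adiabatic flash: solve Rachford–Rice at each trial T, then check hF = ψ·hV(T) + (1−ψ)·hL(T).
  T = 346.1 K: K = (2.139, 0.223), RR gives ψ = 0.068, H_out = 2.241 kJ/mol
  T = 380.1 K: K = (3.502, 0.331), RR gives ψ = 0.428, H_out = 18.153 kJ/mol
  T = 363.1 K: K = (2.769, 0.274), RR gives ψ = 0.284, H_out = 11.424 kJ/mol
  T = 354.6 K: K = (2.441, 0.248), RR gives ψ = 0.190, H_out = 7.324 kJ/mol
  T = 350.4 K: K = (2.289, 0.235), RR gives ψ = 0.135, H_out = 4.973 kJ/mol
  T = 348.2 K: K = (2.211, 0.229), RR gives ψ = 0.102, H_out = 3.623 kJ/mol
Linear interpolation between T = 348.2 (H_out = 3.623) and T = 350.4 (H_out = 4.973) on hF = 4.386 gives T ≈ 349.4 K, at which ψ = 0.12.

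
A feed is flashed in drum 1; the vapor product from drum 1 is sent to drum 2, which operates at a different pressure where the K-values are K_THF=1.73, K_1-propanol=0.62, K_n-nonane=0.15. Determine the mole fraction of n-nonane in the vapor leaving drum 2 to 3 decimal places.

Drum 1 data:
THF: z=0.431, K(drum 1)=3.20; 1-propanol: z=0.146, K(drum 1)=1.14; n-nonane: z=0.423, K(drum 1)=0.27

y_n-nonane (drum 2) = 0.049

Drum 1:
Rachford–Rice: g(ψ₁) = Σ zᵢ(Kᵢ−1)/(1+ψ₁(Kᵢ−1)) = 0.
Feasibility: ΣzᵢKᵢ = 1.660, Σzᵢ/Kᵢ = 1.829 — both > 1, two phases present.
Iterate (Newton) starting at ψ₁ = 0.5:
  ψ₁ = 0.500: g = -0.0157, g' = -1.035 → ψ₁ = 0.485
Converged at ψ₁ = 0.485.
Drum-1 compositions:
  THF: x = 0.209, y = 0.667
  1-propanol: x = 0.137, y = 0.156
  n-nonane: x = 0.655, y = 0.177
Drum-2 feed = drum-1 vapor: z₂ = (0.6674, 0.1559, 0.1768).
Drum 2:
Material balance + equilibrium reduce to Σ zᵢ(Kᵢ−1)/(1+ψ₂(Kᵢ−1)) = 0.
Check two-phase: ΣzᵢKᵢ = 1.278 > 1 and Σzᵢ/Kᵢ = 1.816 > 1, so g(0) = 0.278 > 0 and g(1) = -0.816 < 0.
Iterate (Newton) starting at ψ₂ = 0.4:
  ψ₂ = 0.400: g = 0.0796, g' = -0.538 → ψ₂ = 0.548
  ψ₂ = 0.548: g = -0.0081, g' = -0.665 → ψ₂ = 0.536
Converged at ψ₂ = 0.536.
  THF: x = 0.480, y = 0.830
  1-propanol: x = 0.196, y = 0.121
  n-nonane: x = 0.325, y = 0.049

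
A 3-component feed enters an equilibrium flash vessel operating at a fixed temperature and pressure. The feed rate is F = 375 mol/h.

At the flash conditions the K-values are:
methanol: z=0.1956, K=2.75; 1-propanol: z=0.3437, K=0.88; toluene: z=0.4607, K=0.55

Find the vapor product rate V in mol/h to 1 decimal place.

Rachford–Rice: g(V/F) = Σ zᵢ(Kᵢ−1)/(1+V/F(Kᵢ−1)) = 0.
g(0) = ΣzᵢKᵢ − 1 = 0.0937 and g(1) = 1 − Σzᵢ/Kᵢ = -0.2993, so a root lies in (0, 1).
Iterate (Newton) starting at V/F = 0.51:
  V/F = 0.5100: g = -0.13213, g' = -0.3300 → V/F = 0.1096
  V/F = 0.1096: g = 0.02733, g' = -0.5300 → V/F = 0.1612
  V/F = 0.1612: g = 0.00140, g' = -0.4780 → V/F = 0.1641
Converged at V/F = 0.1641.
Then V = V/F·F = 0.1641·375 = 61.5 mol/h and L = F − V = 313.5 mol/h.

V = 61.5 mol/h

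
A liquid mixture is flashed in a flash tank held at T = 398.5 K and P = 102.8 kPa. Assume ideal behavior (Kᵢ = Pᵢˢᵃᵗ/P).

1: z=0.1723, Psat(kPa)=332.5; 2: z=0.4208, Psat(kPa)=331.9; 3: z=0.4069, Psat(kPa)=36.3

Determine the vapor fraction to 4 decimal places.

ψ = 0.7344

Raoult's law: Kᵢ = Pᵢˢᵃᵗ/P = Pᵢˢᵃᵗ/102.8.
  K_1 = 332.5/102.8 = 3.234436, K_2 = 331.9/102.8 = 3.228599, K_3 = 36.3/102.8 = 0.353113
Let ψ = V/F and solve Σ zᵢ(Kᵢ−1)/(1+ψ(Kᵢ−1)) = 0.
Feasibility: ΣzᵢKᵢ = 2.0596, Σzᵢ/Kᵢ = 1.3359 — both > 1, two phases present.
Iterate (Newton) starting at ψ = 0.5:
  ψ = 0.5000: g = 0.23633, g' = -1.0314 → ψ = 0.7291
  ψ = 0.7291: g = 0.00549, g' = -1.0378 → ψ = 0.7344
Converged at ψ = 0.7344.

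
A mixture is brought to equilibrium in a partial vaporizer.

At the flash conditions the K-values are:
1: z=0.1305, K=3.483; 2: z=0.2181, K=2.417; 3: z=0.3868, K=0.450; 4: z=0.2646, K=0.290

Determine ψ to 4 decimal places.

Let ψ = V/F and solve Σ zᵢ(Kᵢ−1)/(1+ψ(Kᵢ−1)) = 0.
Feasibility: ΣzᵢKᵢ = 1.2325, Σzᵢ/Kᵢ = 1.8997 — both > 1, two phases present.
Newton iteration, ψ⁰ = 0.5:
  ψ = 0.5000: g = -0.25925, g' = -0.8534 → ψ = 0.1962
  ψ = 0.1962: g = 0.00295, g' = -0.9590 → ψ = 0.1993
Converged at ψ = 0.1993.

ψ = 0.1993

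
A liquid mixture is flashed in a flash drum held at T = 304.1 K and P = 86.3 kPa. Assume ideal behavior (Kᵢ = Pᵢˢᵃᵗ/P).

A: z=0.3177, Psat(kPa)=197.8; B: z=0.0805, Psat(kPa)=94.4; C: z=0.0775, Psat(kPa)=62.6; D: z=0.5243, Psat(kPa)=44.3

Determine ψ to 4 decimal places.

Raoult's law: Kᵢ = Pᵢˢᵃᵗ/P = Pᵢˢᵃᵗ/86.3.
  K_A = 197.8/86.3 = 2.292005, K_B = 94.4/86.3 = 1.093859, K_C = 62.6/86.3 = 0.725377, K_D = 44.3/86.3 = 0.513326
Material balance + equilibrium reduce to Σ zᵢ(Kᵢ−1)/(1+ψ(Kᵢ−1)) = 0.
Check two-phase: ΣzᵢKᵢ = 1.1416 > 1 and Σzᵢ/Kᵢ = 1.3404 > 1, so g(0) = 0.1416 > 0 and g(1) = -0.3404 < 0.
Newton–Raphson from ψ = 0.5:
  ψ = 0.5000: g = -0.10530, g' = -0.4211 → ψ = 0.2500
  ψ = 0.2500: g = 0.00430, g' = -0.4714 → ψ = 0.2591
Converged at ψ = 0.2591.

ψ = 0.2591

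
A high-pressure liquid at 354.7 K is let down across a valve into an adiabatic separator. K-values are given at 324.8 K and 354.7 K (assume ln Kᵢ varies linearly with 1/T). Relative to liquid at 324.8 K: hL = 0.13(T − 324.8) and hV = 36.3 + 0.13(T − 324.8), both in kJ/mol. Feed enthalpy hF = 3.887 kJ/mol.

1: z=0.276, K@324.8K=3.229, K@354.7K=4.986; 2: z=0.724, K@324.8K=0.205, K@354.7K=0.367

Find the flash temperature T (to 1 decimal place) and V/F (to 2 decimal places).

Adiabatic flash: solve Rachford–Rice at each trial T, then check hF = ψ·hV(T) + (1−ψ)·hL(T).
  T = 324.8 K: K = (3.229, 0.205), RR gives ψ = 0.022, H_out = 0.812 kJ/mol
  T = 354.7 K: K = (4.986, 0.367), RR gives ψ = 0.254, H_out = 13.121 kJ/mol
  T = 339.8 K: K = (4.054, 0.278), RR gives ψ = 0.145, H_out = 7.223 kJ/mol
  T = 332.3 K: K = (3.627, 0.240), RR gives ψ = 0.087, H_out = 4.148 kJ/mol
  T = 328.6 K: K = (3.427, 0.222), RR gives ψ = 0.057, H_out = 2.545 kJ/mol
  T = 330.5 K: K = (3.529, 0.231), RR gives ψ = 0.073, H_out = 3.377 kJ/mol
Linear interpolation between T = 330.5 (H_out = 3.377) and T = 332.3 (H_out = 4.148) on hF = 3.887 gives T ≈ 331.7 K, at which ψ = 0.08.

T = 331.7 K, V/F = 0.08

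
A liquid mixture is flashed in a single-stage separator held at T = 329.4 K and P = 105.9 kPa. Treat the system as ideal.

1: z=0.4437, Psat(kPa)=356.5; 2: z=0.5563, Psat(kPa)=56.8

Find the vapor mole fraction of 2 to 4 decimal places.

y_2 = 0.4485

Raoult's law: Kᵢ = Pᵢˢᵃᵗ/P = Pᵢˢᵃᵗ/105.9.
  K_1 = 356.5/105.9 = 3.366383, K_2 = 56.8/105.9 = 0.536355
Rachford–Rice: g(ψ) = Σ zᵢ(Kᵢ−1)/(1+ψ(Kᵢ−1)) = 0.
Feasibility: ΣzᵢKᵢ = 1.7920, Σzᵢ/Kᵢ = 1.1690 — both > 1, two phases present.
Iterate (Newton) starting at ψ = 0.37:
  ψ = 0.3700: g = 0.24848, g' = -0.8806 → ψ = 0.6522
  ψ = 0.6522: g = 0.04311, g' = -0.6298 → ψ = 0.7206
  ψ = 0.7206: g = 0.00077, g' = -0.6092 → ψ = 0.7219
Converged at ψ = 0.7219.
Compositions from xᵢ = zᵢ/(1+ψ(Kᵢ−1)), yᵢ = Kᵢxᵢ:
  1: x = 0.1638, y = 0.5515
  2: x = 0.8362, y = 0.4485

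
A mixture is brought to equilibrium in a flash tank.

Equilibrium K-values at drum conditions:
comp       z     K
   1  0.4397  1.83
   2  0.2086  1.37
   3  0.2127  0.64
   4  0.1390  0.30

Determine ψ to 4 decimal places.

ψ = 0.6977

Newton iteration, ψ⁰ = 0.5:
  ψ = 0.5000: g = 0.07998, g' = -0.3738 → ψ = 0.7139
  ψ = 0.7139: g = -0.00735, g' = -0.4594 → ψ = 0.6979
  ψ = 0.6979: g = -0.00008, g' = -0.4490 → ψ = 0.6977
Converged at ψ = 0.6977.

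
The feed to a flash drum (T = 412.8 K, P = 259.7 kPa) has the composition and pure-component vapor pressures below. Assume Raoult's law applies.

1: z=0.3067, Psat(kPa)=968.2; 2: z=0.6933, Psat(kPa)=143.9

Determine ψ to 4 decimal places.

ψ = 0.4337

Raoult's law: Kᵢ = Pᵢˢᵃᵗ/P = Pᵢˢᵃᵗ/259.7.
  K_1 = 968.2/259.7 = 3.728148, K_2 = 143.9/259.7 = 0.554101
Binary case is linear: z₁(K₁−1)(1+ψ(K₂−1)) + z₂(K₂−1)(1+ψ(K₁−1)) = 0
⇒ ψ = [z₁(K₁−1)+z₂(K₂−1)] / [−(K₁−1)(K₂−1)] = 0.52758/1.21648 = 0.4337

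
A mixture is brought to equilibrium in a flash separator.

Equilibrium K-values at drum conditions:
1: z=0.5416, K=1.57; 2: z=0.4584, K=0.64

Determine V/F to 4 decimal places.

Material balance + equilibrium reduce to Σ zᵢ(Kᵢ−1)/(1+V/F(Kᵢ−1)) = 0.
Check two-phase: ΣzᵢKᵢ = 1.1437 > 1 and Σzᵢ/Kᵢ = 1.0612 > 1, so g(0) = 0.1437 > 0 and g(1) = -0.0612 < 0.
Binary case is linear: z₁(K₁−1)(1+V/F(K₂−1)) + z₂(K₂−1)(1+V/F(K₁−1)) = 0
⇒ V/F = [z₁(K₁−1)+z₂(K₂−1)] / [−(K₁−1)(K₂−1)] = 0.14369/0.20520 = 0.7002

V/F = 0.7002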